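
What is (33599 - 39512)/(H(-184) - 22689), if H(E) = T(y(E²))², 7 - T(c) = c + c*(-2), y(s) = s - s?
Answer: 5913/22640 ≈ 0.26117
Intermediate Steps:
y(s) = 0
T(c) = 7 + c (T(c) = 7 - (c + c*(-2)) = 7 - (c - 2*c) = 7 - (-1)*c = 7 + c)
H(E) = 49 (H(E) = (7 + 0)² = 7² = 49)
(33599 - 39512)/(H(-184) - 22689) = (33599 - 39512)/(49 - 22689) = -5913/(-22640) = -5913*(-1/22640) = 5913/22640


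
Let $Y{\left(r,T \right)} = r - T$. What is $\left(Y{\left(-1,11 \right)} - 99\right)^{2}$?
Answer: $12321$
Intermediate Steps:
$\left(Y{\left(-1,11 \right)} - 99\right)^{2} = \left(\left(-1 - 11\right) - 99\right)^{2} = \left(-12 - 99\right)^{2} = \left(-111\right)^{2} = 12321$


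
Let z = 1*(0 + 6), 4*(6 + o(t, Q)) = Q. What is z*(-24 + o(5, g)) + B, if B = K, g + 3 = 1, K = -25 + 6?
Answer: -202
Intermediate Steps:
K = -19
g = -2 (g = -3 + 1 = -2)
o(t, Q) = -6 + Q/4
B = -19
z = 6 (z = 1*6 = 6)
z*(-24 + o(5, g)) + B = 6*(-24 + (-6 + (¼)*(-2))) - 19 = 6*(-24 + (-6 - ½)) - 19 = 6*(-24 - 13/2) - 19 = 6*(-61/2) - 19 = -183 - 19 = -202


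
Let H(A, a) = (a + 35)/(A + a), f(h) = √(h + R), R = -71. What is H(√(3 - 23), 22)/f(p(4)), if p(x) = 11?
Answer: -19*√15/(-220*I + 20*√5) ≈ -0.065296 - 0.32121*I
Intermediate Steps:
f(h) = √(-71 + h) (f(h) = √(h - 71) = √(-71 + h))
H(A, a) = (35 + a)/(A + a)
H(√(3 - 23), 22)/f(p(4)) = ((35 + 22)/(√(3 - 23) + 22))/(√(-71 + 11)) = (57/(√(-20) + 22))/(√(-60)) = (57/(2*I*√5 + 22))/((2*I*√15)) = (57/(22 + 2*I*√5))*(-I*√15/30) = -19*I*√15/(10*(22 + 2*I*√5))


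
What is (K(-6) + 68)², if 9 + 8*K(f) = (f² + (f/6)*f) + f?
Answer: 326041/64 ≈ 5094.4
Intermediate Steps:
K(f) = -9/8 + f/8 + 7*f²/48 (K(f) = -9/8 + ((f² + (f/6)*f) + f)/8 = -9/8 + ((f² + f²/6) + f)/8 = -9/8 + (7*f²/6 + f)/8 = -9/8 + (f + 7*f²/6)/8 = -9/8 + (f/8 + 7*f²/48) = -9/8 + f/8 + 7*f²/48)
(K(-6) + 68)² = ((-9/8 + (⅛)*(-6) + (7/48)*(-6)²) + 68)² = ((-9/8 - ¾ + (7/48)*36) + 68)² = ((-9/8 - ¾ + 21/4) + 68)² = (27/8 + 68)² = (571/8)² = 326041/64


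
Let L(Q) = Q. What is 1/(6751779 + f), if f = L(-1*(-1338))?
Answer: 1/6753117 ≈ 1.4808e-7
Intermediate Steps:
f = 1338 (f = -1*(-1338) = 1338)
1/(6751779 + f) = 1/(6751779 + 1338) = 1/6753117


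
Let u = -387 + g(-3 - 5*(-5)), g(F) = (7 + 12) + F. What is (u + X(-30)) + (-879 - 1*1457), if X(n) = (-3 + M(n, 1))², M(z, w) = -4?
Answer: -2633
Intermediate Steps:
X(n) = 49 (X(n) = (-3 - 4)² = (-7)² = 49)
g(F) = 19 + F
u = -346 (u = -387 + (19 + (-3 - 5*(-5))) = -387 + (19 + (-3 + 25)) = -387 + (19 + 22) = -387 + 41 = -346)
(u + X(-30)) + (-879 - 1*1457) = (-346 + 49) + (-879 - 1*1457) = -297 + (-879 - 1457) = -297 - 2336 = -2633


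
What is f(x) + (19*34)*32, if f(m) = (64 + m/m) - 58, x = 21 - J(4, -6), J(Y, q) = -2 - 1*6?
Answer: 20679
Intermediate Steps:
J(Y, q) = -8 (J(Y, q) = -2 - 6 = -8)
x = 29 (x = 21 - 1*(-8) = 21 + 8 = 29)
f(m) = 7 (f(m) = (64 + 1) - 58 = 65 - 58 = 7)
f(x) + (19*34)*32 = 7 + (19*34)*32 = 7 + 646*32 = 7 + 20672 = 20679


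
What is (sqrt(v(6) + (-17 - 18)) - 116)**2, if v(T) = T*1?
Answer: (116 - I*sqrt(29))**2 ≈ 13427.0 - 1249.4*I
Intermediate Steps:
v(T) = T
(sqrt(v(6) + (-17 - 18)) - 116)**2 = (sqrt(6 + (-17 - 18)) - 116)**2 = (sqrt(6 - 35) - 116)**2 = (sqrt(-29) - 116)**2 = (I*sqrt(29) - 116)**2 = (-116 + I*sqrt(29))**2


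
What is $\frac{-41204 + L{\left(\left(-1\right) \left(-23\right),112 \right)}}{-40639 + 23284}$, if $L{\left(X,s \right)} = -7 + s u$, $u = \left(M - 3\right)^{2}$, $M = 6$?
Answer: $\frac{13401}{5785} \approx 2.3165$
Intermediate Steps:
$u = 9$ ($u = \left(6 - 3\right)^{2} = 3^{2} = 9$)
$L{\left(X,s \right)} = -7 + 9 s$ ($L{\left(X,s \right)} = -7 + s 9 = -7 + 9 s$)
$\frac{-41204 + L{\left(\left(-1\right) \left(-23\right),112 \right)}}{-40639 + 23284} = \frac{-41204 + \left(-7 + 9 \cdot 112\right)}{-40639 + 23284} = \frac{-41204 + \left(-7 + 1008\right)}{-17355} = \left(-41204 + 1001\right) \left(- \frac{1}{17355}\right) = \left(-40203\right) \left(- \frac{1}{17355}\right) = \frac{13401}{5785}$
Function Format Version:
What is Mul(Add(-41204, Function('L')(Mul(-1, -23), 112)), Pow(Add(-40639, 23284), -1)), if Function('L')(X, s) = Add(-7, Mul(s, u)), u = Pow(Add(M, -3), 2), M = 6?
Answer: Rational(13401, 5785) ≈ 2.3165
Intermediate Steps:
u = 9 (u = Pow(Add(6, -3), 2) = Pow(3, 2) = 9)
Function('L')(X, s) = Add(-7, Mul(9, s)) (Function('L')(X, s) = Add(-7, Mul(s, 9)) = Add(-7, Mul(9, s)))
Mul(Add(-41204, Function('L')(Mul(-1, -23), 112)), Pow(Add(-40639, 23284), -1)) = Mul(Add(-41204, Add(-7, Mul(9, 112))), Pow(Add(-40639, 23284), -1)) = Mul(Add(-41204, Add(-7, 1008)), Pow(-17355, -1)) = Mul(Add(-41204, 1001), Rational(-1, 17355)) = Mul(-40203, Rational(-1, 17355)) = Rational(13401, 5785)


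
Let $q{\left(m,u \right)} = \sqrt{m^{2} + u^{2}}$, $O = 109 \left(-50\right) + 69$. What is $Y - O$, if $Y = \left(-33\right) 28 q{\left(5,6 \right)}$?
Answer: $5381 - 924 \sqrt{61} \approx -1835.7$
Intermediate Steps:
$O = -5381$ ($O = -5450 + 69 = -5381$)
$Y = - 924 \sqrt{61}$ ($Y = \left(-33\right) 28 \sqrt{5^{2} + 6^{2}} = - 924 \sqrt{25 + 36} = - 924 \sqrt{61} \approx -7216.7$)
$Y - O = - 924 \sqrt{61} - -5381 = - 924 \sqrt{61} + 5381 = 5381 - 924 \sqrt{61}$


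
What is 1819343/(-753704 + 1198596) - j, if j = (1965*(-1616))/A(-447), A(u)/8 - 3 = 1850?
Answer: 179962224139/824384876 ≈ 218.30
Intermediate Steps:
A(u) = 14824 (A(u) = 24 + 8*1850 = 24 + 14800 = 14824)
j = -396930/1853 (j = (1965*(-1616))/14824 = -3175440*1/14824 = -396930/1853 ≈ -214.21)
1819343/(-753704 + 1198596) - j = 1819343/(-753704 + 1198596) - 1*(-396930/1853) = 1819343/444892 + 396930/1853 = 179962224139/824384876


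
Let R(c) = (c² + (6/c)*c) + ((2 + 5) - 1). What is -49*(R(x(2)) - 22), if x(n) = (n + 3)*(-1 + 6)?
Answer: -30135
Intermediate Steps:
x(n) = 15 + 5*n (x(n) = (3 + n)*5 = 15 + 5*n)
R(c) = 12 + c² (R(c) = (c² + 6) + (7 - 1) = (6 + c²) + 6 = 12 + c²)
-49*(R(x(2)) - 22) = -49*((12 + (15 + 5*2)²) - 22) = -49*((12 + (15 + 10)²) - 22) = -49*((12 + 25²) - 22) = -49*((12 + 625) - 22) = -49*(637 - 22) = -49*615 = -30135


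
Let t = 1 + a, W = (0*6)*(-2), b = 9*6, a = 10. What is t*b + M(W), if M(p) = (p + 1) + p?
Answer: 595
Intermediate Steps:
b = 54
W = 0 (W = 0*(-2) = 0)
t = 11 (t = 1 + 10 = 11)
M(p) = 1 + 2*p (M(p) = (1 + p) + p = 1 + 2*p)
t*b + M(W) = 11*54 + (1 + 2*0) = 594 + (1 + 0) = 594 + 1 = 595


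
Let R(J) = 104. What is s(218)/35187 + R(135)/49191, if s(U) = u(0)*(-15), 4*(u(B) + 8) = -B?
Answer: 3187456/576961239 ≈ 0.0055246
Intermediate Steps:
u(B) = -8 - B/4 (u(B) = -8 + (-B)/4 = -8 - B/4)
s(U) = 120 (s(U) = (-8 - 1/4*0)*(-15) = (-8 + 0)*(-15) = -8*(-15) = 120)
s(218)/35187 + R(135)/49191 = 120/35187 + 104/49191 = 120*(1/35187) + 104*(1/49191) = 40/11729 + 104/49191 = 3187456/576961239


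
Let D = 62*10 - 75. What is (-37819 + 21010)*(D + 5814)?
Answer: -106888431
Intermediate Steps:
D = 545 (D = 620 - 75 = 545)
(-37819 + 21010)*(D + 5814) = (-37819 + 21010)*(545 + 5814) = -16809*6359 = -106888431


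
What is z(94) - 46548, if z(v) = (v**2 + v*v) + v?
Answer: -28782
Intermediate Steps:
z(v) = v + 2*v**2 (z(v) = (v**2 + v**2) + v = 2*v**2 + v = v + 2*v**2)
z(94) - 46548 = 94*(1 + 2*94) - 46548 = 94*(1 + 188) - 46548 = 94*189 - 46548 = 17766 - 46548 = -28782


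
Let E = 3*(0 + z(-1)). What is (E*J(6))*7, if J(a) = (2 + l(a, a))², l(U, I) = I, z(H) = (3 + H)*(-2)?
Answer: -5376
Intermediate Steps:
z(H) = -6 - 2*H
J(a) = (2 + a)²
E = -12 (E = 3*(0 + (-6 - 2*(-1))) = 3*(0 + (-6 + 2)) = 3*(0 - 4) = 3*(-4) = -12)
(E*J(6))*7 = -12*(2 + 6)²*7 = -12*8²*7 = -12*64*7 = -768*7 = -5376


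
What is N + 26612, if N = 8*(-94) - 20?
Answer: 25840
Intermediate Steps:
N = -772 (N = -752 - 20 = -772)
N + 26612 = -772 + 26612 = 25840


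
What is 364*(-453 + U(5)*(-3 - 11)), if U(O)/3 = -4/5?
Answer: -763308/5 ≈ -1.5266e+5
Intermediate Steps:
U(O) = -12/5 (U(O) = 3*(-4/5) = 3*(-4*⅕) = 3*(-⅘) = -12/5)
364*(-453 + U(5)*(-3 - 11)) = 364*(-453 - 12*(-3 - 11)/5) = 364*(-453 - 12/5*(-14)) = 364*(-453 + 168/5) = 364*(-2097/5) = -763308/5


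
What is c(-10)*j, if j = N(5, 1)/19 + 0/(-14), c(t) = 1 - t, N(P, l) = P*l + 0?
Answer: 55/19 ≈ 2.8947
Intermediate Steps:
N(P, l) = P*l
j = 5/19 (j = (5*1)/19 + 0/(-14) = 5*(1/19) + 0*(-1/14) = 5/19 + 0 = 5/19 ≈ 0.26316)
c(-10)*j = (1 - 1*(-10))*(5/19) = (1 + 10)*(5/19) = 11*(5/19) = 55/19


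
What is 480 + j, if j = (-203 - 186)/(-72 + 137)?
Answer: 30811/65 ≈ 474.02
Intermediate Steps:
j = -389/65 ≈ -5.9846
480 + j = 480 - 389/65 = 30811/65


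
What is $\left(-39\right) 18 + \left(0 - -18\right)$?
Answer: $-684$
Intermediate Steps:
$\left(-39\right) 18 + \left(0 - -18\right) = -702 + \left(0 + 18\right) = -702 + 18 = -684$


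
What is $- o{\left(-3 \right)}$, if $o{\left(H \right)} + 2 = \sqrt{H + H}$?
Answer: $2 - i \sqrt{6} \approx 2.0 - 2.4495 i$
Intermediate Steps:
$o{\left(H \right)} = -2 + \sqrt{2} \sqrt{H}$ ($o{\left(H \right)} = -2 + \sqrt{H + H} = -2 + \sqrt{2 H} = -2 + \sqrt{2} \sqrt{H}$)
$- o{\left(-3 \right)} = - (-2 + \sqrt{2} \sqrt{-3}) = - (-2 + \sqrt{2} i \sqrt{3}) = - (-2 + i \sqrt{6}) = 2 - i \sqrt{6}$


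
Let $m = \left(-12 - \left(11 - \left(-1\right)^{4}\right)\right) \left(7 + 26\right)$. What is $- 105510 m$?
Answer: $76600260$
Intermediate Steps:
$m = -726$ ($m = \left(-12 + \left(1 - 11\right)\right) 33 = \left(-12 - 10\right) 33 = \left(-22\right) 33 = -726$)
$- 105510 m = \left(-105510\right) \left(-726\right) = 76600260$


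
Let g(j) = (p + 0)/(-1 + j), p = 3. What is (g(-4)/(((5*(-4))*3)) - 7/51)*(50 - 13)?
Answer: -24013/5100 ≈ -4.7084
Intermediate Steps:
g(j) = 3/(-1 + j) (g(j) = (3 + 0)/(-1 + j) = 3/(-1 + j))
(g(-4)/(((5*(-4))*3)) - 7/51)*(50 - 13) = ((3/(-1 - 4))/(((5*(-4))*3)) - 7/51)*(50 - 13) = ((3/(-5))/((-20*3)) - 7*1/51)*37 = ((3*(-⅕))/(-60) - 7/51)*37 = (-⅗*(-1/60) - 7/51)*37 = (1/100 - 7/51)*37 = -649/5100*37 = -24013/5100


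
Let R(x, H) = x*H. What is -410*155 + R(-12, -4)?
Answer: -63502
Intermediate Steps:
R(x, H) = H*x
-410*155 + R(-12, -4) = -410*155 - 4*(-12) = -63550 + 48 = -63502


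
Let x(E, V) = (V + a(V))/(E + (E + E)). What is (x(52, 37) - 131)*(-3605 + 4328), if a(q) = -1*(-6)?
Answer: -4914713/52 ≈ -94514.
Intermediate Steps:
a(q) = 6
x(E, V) = (6 + V)/(3*E) (x(E, V) = (V + 6)/(E + (E + E)) = (6 + V)/(E + 2*E) = (6 + V)/((3*E)) = (6 + V)*(1/(3*E)) = (6 + V)/(3*E))
(x(52, 37) - 131)*(-3605 + 4328) = ((1/3)*(6 + 37)/52 - 131)*(-3605 + 4328) = ((1/3)*(1/52)*43 - 131)*723 = (43/156 - 131)*723 = -20393/156*723 = -4914713/52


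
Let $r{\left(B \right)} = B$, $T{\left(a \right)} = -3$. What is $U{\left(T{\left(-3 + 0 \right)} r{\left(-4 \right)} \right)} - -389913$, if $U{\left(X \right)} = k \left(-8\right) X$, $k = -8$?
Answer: $390681$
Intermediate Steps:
$U{\left(X \right)} = 64 X$ ($U{\left(X \right)} = \left(-8\right) \left(-8\right) X = 64 X$)
$U{\left(T{\left(-3 + 0 \right)} r{\left(-4 \right)} \right)} - -389913 = 64 \left(\left(-3\right) \left(-4\right)\right) - -389913 = 64 \cdot 12 + 389913 = 768 + 389913 = 390681$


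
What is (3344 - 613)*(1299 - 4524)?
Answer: -8807475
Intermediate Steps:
(3344 - 613)*(1299 - 4524) = 2731*(-3225) = -8807475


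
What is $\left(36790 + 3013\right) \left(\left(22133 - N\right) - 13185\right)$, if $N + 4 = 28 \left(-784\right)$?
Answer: $1230071912$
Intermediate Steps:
$N = -21956$ ($N = -4 + 28 \left(-784\right) = -4 - 21952 = -21956$)
$\left(36790 + 3013\right) \left(\left(22133 - N\right) - 13185\right) = \left(36790 + 3013\right) \left(\left(22133 - -21956\right) - 13185\right) = 39803 \left(\left(22133 + 21956\right) - 13185\right) = 39803 \left(44089 - 13185\right) = 39803 \cdot 30904 = 1230071912$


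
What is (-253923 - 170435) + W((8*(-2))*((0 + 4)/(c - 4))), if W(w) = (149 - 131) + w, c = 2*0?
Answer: -424324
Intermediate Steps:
c = 0
W(w) = 18 + w
(-253923 - 170435) + W((8*(-2))*((0 + 4)/(c - 4))) = (-253923 - 170435) + (18 + (8*(-2))*((0 + 4)/(0 - 4))) = -424358 + (18 - 64/(-4)) = -424358 + (18 - 64*(-1)/4) = -424358 + (18 - 16*(-1)) = -424358 + (18 + 16) = -424358 + 34 = -424324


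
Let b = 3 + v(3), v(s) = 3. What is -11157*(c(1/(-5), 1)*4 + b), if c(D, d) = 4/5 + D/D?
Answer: -736362/5 ≈ -1.4727e+5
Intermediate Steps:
c(D, d) = 9/5 (c(D, d) = 4*(⅕) + 1 = ⅘ + 1 = 9/5)
b = 6 (b = 3 + 3 = 6)
-11157*(c(1/(-5), 1)*4 + b) = -11157*((9/5)*4 + 6) = -11157*(36/5 + 6) = -11157*66/5 = -736362/5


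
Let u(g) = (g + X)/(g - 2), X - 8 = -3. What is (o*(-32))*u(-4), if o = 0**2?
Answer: 0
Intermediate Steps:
X = 5 (X = 8 - 3 = 5)
o = 0
u(g) = (5 + g)/(-2 + g) (u(g) = (g + 5)/(g - 2) = (5 + g)/(-2 + g))
(o*(-32))*u(-4) = (0*(-32))*((5 - 4)/(-2 - 4)) = 0*(1/(-6)) = 0*(-1/6*1) = 0*(-1/6) = 0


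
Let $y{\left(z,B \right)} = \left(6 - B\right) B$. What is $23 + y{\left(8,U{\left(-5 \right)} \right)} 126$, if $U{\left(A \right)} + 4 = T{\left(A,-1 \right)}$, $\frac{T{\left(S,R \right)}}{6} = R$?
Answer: $-20137$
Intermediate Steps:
$T{\left(S,R \right)} = 6 R$
$U{\left(A \right)} = -10$ ($U{\left(A \right)} = -4 + 6 \left(-1\right) = -4 - 6 = -10$)
$y{\left(z,B \right)} = B \left(6 - B\right)$
$23 + y{\left(8,U{\left(-5 \right)} \right)} 126 = 23 + - 10 \left(6 - -10\right) 126 = 23 + - 10 \left(6 + 10\right) 126 = 23 + \left(-10\right) 16 \cdot 126 = 23 - 20160 = -20137$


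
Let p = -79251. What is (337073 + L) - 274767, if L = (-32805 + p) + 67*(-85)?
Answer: -55445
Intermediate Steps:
L = -117751 (L = (-32805 - 79251) + 67*(-85) = -112056 - 5695 = -117751)
(337073 + L) - 274767 = (337073 - 117751) - 274767 = 219322 - 274767 = -55445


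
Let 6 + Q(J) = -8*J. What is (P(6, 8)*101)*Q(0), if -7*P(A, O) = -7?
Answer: -606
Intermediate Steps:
P(A, O) = 1 (P(A, O) = -⅐*(-7) = 1)
Q(J) = -6 - 8*J
(P(6, 8)*101)*Q(0) = (1*101)*(-6 - 8*0) = 101*(-6 + 0) = 101*(-6) = -606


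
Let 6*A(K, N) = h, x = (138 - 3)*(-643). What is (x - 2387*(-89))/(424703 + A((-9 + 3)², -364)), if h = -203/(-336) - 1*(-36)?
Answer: 36183744/122316221 ≈ 0.29582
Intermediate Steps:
h = 1757/48 (h = -203*(-1/336) + 36 = 29/48 + 36 = 1757/48 ≈ 36.604)
x = -86805 (x = 135*(-643) = -86805)
A(K, N) = 1757/288 (A(K, N) = (⅙)*(1757/48) = 1757/288)
(x - 2387*(-89))/(424703 + A((-9 + 3)², -364)) = (-86805 - 2387*(-89))/(424703 + 1757/288) = (-86805 + 212443)/(122316221/288) = 125638*(288/122316221) = 36183744/122316221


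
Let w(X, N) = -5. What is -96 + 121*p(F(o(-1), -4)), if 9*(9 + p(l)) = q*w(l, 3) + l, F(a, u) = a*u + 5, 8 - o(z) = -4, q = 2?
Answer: -17078/9 ≈ -1897.6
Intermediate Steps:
o(z) = 12 (o(z) = 8 - 1*(-4) = 8 + 4 = 12)
F(a, u) = 5 + a*u
p(l) = -91/9 + l/9 (p(l) = -9 + (2*(-5) + l)/9 = -9 + (-10 + l)/9 = -9 + (-10/9 + l/9) = -91/9 + l/9)
-96 + 121*p(F(o(-1), -4)) = -96 + 121*(-91/9 + (5 + 12*(-4))/9) = -96 + 121*(-91/9 + (5 - 48)/9) = -96 + 121*(-91/9 + (1/9)*(-43)) = -96 + 121*(-91/9 - 43/9) = -96 + 121*(-134/9) = -96 - 16214/9 = -17078/9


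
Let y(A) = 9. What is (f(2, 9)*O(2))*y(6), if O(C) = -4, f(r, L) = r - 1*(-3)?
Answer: -180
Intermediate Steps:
f(r, L) = 3 + r (f(r, L) = r + 3 = 3 + r)
(f(2, 9)*O(2))*y(6) = ((3 + 2)*(-4))*9 = (5*(-4))*9 = -20*9 = -180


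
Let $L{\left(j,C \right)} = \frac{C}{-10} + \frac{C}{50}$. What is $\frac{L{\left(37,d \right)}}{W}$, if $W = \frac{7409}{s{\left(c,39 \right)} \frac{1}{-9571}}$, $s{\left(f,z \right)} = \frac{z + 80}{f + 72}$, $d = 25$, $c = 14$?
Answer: $\frac{7}{179364481} \approx 3.9027 \cdot 10^{-8}$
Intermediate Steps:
$L{\left(j,C \right)} = - \frac{2 C}{25}$ ($L{\left(j,C \right)} = C \left(- \frac{1}{10}\right) + C \frac{1}{50} = - \frac{C}{10} + \frac{C}{50} = - \frac{2 C}{25}$)
$s{\left(f,z \right)} = \frac{80 + z}{72 + f}$
$W = - \frac{358728962}{7}$ ($W = \frac{7409}{\frac{80 + 39}{72 + 14} \frac{1}{-9571}} = \frac{7409}{\frac{1}{86} \cdot 119 \left(- \frac{1}{9571}\right)} = \frac{7409}{\frac{119}{86} \left(- \frac{1}{9571}\right)} = \frac{7409}{- \frac{7}{48418}} = 7409 \left(- \frac{48418}{7}\right) = - \frac{358728962}{7} \approx -5.1247 \cdot 10^{7}$)
$\frac{L{\left(37,d \right)}}{W} = \frac{\left(- \frac{2}{25}\right) 25}{- \frac{358728962}{7}} = \left(-2\right) \left(- \frac{7}{358728962}\right) = \frac{7}{179364481}$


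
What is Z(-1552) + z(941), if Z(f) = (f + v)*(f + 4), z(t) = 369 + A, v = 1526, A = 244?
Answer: 40861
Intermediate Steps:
z(t) = 613 (z(t) = 369 + 244 = 613)
Z(f) = (4 + f)*(1526 + f) (Z(f) = (f + 1526)*(f + 4) = (1526 + f)*(4 + f) = (4 + f)*(1526 + f))
Z(-1552) + z(941) = (6104 + (-1552)² + 1530*(-1552)) + 613 = (6104 + 2408704 - 2374560) + 613 = 40248 + 613 = 40861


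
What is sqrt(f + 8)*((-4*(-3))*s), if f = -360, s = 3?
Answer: 144*I*sqrt(22) ≈ 675.42*I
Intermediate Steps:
sqrt(f + 8)*((-4*(-3))*s) = sqrt(-360 + 8)*(-4*(-3)*3) = sqrt(-352)*(12*3) = (4*I*sqrt(22))*36 = 144*I*sqrt(22)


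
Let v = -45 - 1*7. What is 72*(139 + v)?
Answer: 6264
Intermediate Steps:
v = -52 (v = -45 - 7 = -52)
72*(139 + v) = 72*(139 - 52) = 72*87 = 6264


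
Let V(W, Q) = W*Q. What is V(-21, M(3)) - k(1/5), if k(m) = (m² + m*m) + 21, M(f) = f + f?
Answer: -3677/25 ≈ -147.08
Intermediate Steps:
M(f) = 2*f
V(W, Q) = Q*W
k(m) = 21 + 2*m² (k(m) = (m² + m²) + 21 = 2*m² + 21 = 21 + 2*m²)
V(-21, M(3)) - k(1/5) = (2*3)*(-21) - (21 + 2*(1/5)²) = 6*(-21) - (21 + 2*(⅕)²) = -126 - (21 + 2*(1/25)) = -126 - (21 + 2/25) = -126 - 1*527/25 = -126 - 527/25 = -3677/25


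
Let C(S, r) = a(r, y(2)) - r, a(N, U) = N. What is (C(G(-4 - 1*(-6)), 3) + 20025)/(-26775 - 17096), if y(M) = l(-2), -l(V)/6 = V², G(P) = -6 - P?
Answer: -20025/43871 ≈ -0.45645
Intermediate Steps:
l(V) = -6*V²
y(M) = -24 (y(M) = -6*(-2)² = -6*4 = -24)
C(S, r) = 0 (C(S, r) = r - r = 0)
(C(G(-4 - 1*(-6)), 3) + 20025)/(-26775 - 17096) = (0 + 20025)/(-26775 - 17096) = 20025/(-43871) = 20025*(-1/43871) = -20025/43871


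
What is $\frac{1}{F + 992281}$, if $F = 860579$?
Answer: $\frac{1}{1852860} \approx 5.3971 \cdot 10^{-7}$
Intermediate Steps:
$\frac{1}{F + 992281} = \frac{1}{860579 + 992281} = \frac{1}{1852860}$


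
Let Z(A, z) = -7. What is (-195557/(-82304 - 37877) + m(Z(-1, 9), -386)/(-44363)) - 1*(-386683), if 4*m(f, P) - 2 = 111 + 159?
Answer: 2061643768448032/5331589703 ≈ 3.8668e+5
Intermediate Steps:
m(f, P) = 68 (m(f, P) = ½ + (111 + 159)/4 = ½ + (¼)*270 = ½ + 135/2 = 68)
(-195557/(-82304 - 37877) + m(Z(-1, 9), -386)/(-44363)) - 1*(-386683) = (-195557/(-82304 - 37877) + 68/(-44363)) - 1*(-386683) = (-195557/(-120181) + 68*(-1/44363)) + 386683 = (-195557*(-1/120181) - 68/44363) + 386683 = (195557/120181 - 68/44363) + 386683 = 8667322883/5331589703 + 386683 = 2061643768448032/5331589703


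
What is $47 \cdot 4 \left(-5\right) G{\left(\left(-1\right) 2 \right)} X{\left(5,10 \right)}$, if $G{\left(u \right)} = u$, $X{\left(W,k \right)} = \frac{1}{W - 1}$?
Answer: $470$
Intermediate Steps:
$X{\left(W,k \right)} = \frac{1}{-1 + W}$
$47 \cdot 4 \left(-5\right) G{\left(\left(-1\right) 2 \right)} X{\left(5,10 \right)} = \frac{47 \cdot 4 \left(-5\right) \left(\left(-1\right) 2\right)}{-1 + 5} = \frac{47 \left(\left(-20\right) \left(-2\right)\right)}{4} = 47 \cdot 40 \cdot \frac{1}{4} = 1880 \cdot \frac{1}{4} = 470$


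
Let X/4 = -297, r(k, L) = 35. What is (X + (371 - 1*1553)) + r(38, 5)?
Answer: -2335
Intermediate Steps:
X = -1188 (X = 4*(-297) = -1188)
(X + (371 - 1*1553)) + r(38, 5) = (-1188 + (371 - 1*1553)) + 35 = (-1188 + (371 - 1553)) + 35 = (-1188 - 1182) + 35 = -2370 + 35 = -2335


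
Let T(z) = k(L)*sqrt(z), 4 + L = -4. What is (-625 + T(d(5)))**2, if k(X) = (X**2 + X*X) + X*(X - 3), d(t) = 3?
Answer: 530593 - 270000*sqrt(3) ≈ 62939.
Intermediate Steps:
L = -8 (L = -4 - 4 = -8)
k(X) = 2*X**2 + X*(-3 + X) (k(X) = (X**2 + X**2) + X*(-3 + X) = 2*X**2 + X*(-3 + X))
T(z) = 216*sqrt(z) (T(z) = (3*(-8)*(-1 - 8))*sqrt(z) = (3*(-8)*(-9))*sqrt(z) = 216*sqrt(z))
(-625 + T(d(5)))**2 = (-625 + 216*sqrt(3))**2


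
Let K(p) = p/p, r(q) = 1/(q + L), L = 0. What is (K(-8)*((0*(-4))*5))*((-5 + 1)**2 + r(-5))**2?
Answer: 0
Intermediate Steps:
r(q) = 1/q (r(q) = 1/(q + 0) = 1/q)
K(p) = 1
(K(-8)*((0*(-4))*5))*((-5 + 1)**2 + r(-5))**2 = (1*((0*(-4))*5))*((-5 + 1)**2 + 1/(-5))**2 = (1*(0*5))*((-4)**2 - 1/5)**2 = (1*0)*(16 - 1/5)**2 = 0*(79/5)**2 = 0*(6241/25) = 0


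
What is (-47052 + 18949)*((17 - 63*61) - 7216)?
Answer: 310313326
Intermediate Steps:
(-47052 + 18949)*((17 - 63*61) - 7216) = -28103*((17 - 3843) - 7216) = -28103*(-3826 - 7216) = -28103*(-11042) = 310313326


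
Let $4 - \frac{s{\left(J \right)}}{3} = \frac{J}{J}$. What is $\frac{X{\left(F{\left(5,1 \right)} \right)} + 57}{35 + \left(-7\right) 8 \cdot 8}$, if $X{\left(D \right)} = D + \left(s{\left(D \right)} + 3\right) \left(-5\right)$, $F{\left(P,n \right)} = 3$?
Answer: $0$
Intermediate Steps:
$s{\left(J \right)} = 9$ ($s{\left(J \right)} = 12 - 3 \frac{J}{J} = 12 - 3 = 9$)
$X{\left(D \right)} = -60 + D$ ($X{\left(D \right)} = D + \left(9 + 3\right) \left(-5\right) = D + 12 \left(-5\right) = D - 60 = -60 + D$)
$\frac{X{\left(F{\left(5,1 \right)} \right)} + 57}{35 + \left(-7\right) 8 \cdot 8} = \frac{\left(-60 + 3\right) + 57}{35 + \left(-7\right) 8 \cdot 8} = \frac{-57 + 57}{35 - 448} = \frac{0}{35 - 448} = \frac{0}{-413} = 0 \left(- \frac{1}{413}\right) = 0$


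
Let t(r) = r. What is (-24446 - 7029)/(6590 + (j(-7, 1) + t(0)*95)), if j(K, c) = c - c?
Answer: -6295/1318 ≈ -4.7762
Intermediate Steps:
j(K, c) = 0
(-24446 - 7029)/(6590 + (j(-7, 1) + t(0)*95)) = (-24446 - 7029)/(6590 + (0 + 0*95)) = -31475/(6590 + (0 + 0)) = -31475/(6590 + 0) = -31475/6590 = -31475*1/6590 = -6295/1318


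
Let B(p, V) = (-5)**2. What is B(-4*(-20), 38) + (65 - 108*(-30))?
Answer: 3330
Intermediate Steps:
B(p, V) = 25
B(-4*(-20), 38) + (65 - 108*(-30)) = 25 + (65 - 108*(-30)) = 25 + (65 + 3240) = 25 + 3305 = 3330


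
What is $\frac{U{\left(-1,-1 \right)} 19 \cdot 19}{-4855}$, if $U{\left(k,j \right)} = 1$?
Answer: $- \frac{361}{4855} \approx -0.074356$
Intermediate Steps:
$\frac{U{\left(-1,-1 \right)} 19 \cdot 19}{-4855} = \frac{1 \cdot 19 \cdot 19}{-4855} = 19 \cdot 19 \left(- \frac{1}{4855}\right) = 361 \left(- \frac{1}{4855}\right) = - \frac{361}{4855}$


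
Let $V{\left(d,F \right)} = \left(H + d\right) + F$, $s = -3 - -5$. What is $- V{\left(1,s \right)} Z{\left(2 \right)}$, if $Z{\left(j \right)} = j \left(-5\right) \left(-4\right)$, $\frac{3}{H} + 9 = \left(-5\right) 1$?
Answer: $- \frac{780}{7} \approx -111.43$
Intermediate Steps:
$H = - \frac{3}{14}$ ($H = \frac{3}{-9 - 5} = \frac{3}{-14} = 3 \left(- \frac{1}{14}\right) = - \frac{3}{14} \approx -0.21429$)
$s = 2$ ($s = -3 + 5 = 2$)
$Z{\left(j \right)} = 20 j$ ($Z{\left(j \right)} = - 5 j \left(-4\right) = 20 j$)
$V{\left(d,F \right)} = - \frac{3}{14} + F + d$ ($V{\left(d,F \right)} = \left(- \frac{3}{14} + d\right) + F = - \frac{3}{14} + F + d$)
$- V{\left(1,s \right)} Z{\left(2 \right)} = - (- \frac{3}{14} + 2 + 1) 20 \cdot 2 = \left(-1\right) \frac{39}{14} \cdot 40 = \left(- \frac{39}{14}\right) 40 = - \frac{780}{7}$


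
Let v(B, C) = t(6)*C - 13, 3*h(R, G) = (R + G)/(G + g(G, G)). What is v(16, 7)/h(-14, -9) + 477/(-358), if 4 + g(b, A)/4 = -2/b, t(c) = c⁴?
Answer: 703724561/24702 ≈ 28489.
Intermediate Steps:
g(b, A) = -16 - 8/b (g(b, A) = -16 + 4*(-2/b) = -16 - 8/b)
h(R, G) = (G + R)/(3*(-16 + G - 8/G)) (h(R, G) = ((R + G)/(G + (-16 - 8/G)))/3 = ((G + R)/(-16 + G - 8/G))/3 = (G + R)/(3*(-16 + G - 8/G)))
v(B, C) = -13 + 1296*C (v(B, C) = 6⁴*C - 13 = 1296*C - 13 = -13 + 1296*C)
v(16, 7)/h(-14, -9) + 477/(-358) = (-13 + 1296*7)/((-1*(-9)*(-9 - 14)/(24 - 3*(-9)*(-16 - 9)))) + 477/(-358) = (-13 + 9072)/((-1*(-9)*(-23)/(24 - 3*(-9)*(-25)))) + 477*(-1/358) = 9059/((-1*(-9)*(-23)/(24 - 675))) - 477/358 = 9059/((-1*(-9)*(-23)/(-651))) - 477/358 = 9059/((-1*(-9)*(-1/651)*(-23))) - 477/358 = 9059/(69/217) - 477/358 = 9059*(217/69) - 477/358 = 1965803/69 - 477/358 = 703724561/24702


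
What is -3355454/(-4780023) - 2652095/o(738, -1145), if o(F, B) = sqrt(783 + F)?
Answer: -4225648078493/62140299 ≈ -68002.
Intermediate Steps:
-3355454/(-4780023) - 2652095/o(738, -1145) = -3355454/(-4780023) - 2652095/sqrt(783 + 738) = -3355454*(-1/4780023) - 2652095/(sqrt(1521)) = 3355454/4780023 - 2652095/39 = -4225648078493/62140299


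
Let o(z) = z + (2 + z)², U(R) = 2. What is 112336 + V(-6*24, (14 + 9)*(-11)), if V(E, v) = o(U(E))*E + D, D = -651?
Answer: 109093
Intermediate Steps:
V(E, v) = -651 + 18*E (V(E, v) = (2 + (2 + 2)²)*E - 651 = (2 + 4²)*E - 651 = (2 + 16)*E - 651 = 18*E - 651 = -651 + 18*E)
112336 + V(-6*24, (14 + 9)*(-11)) = 112336 + (-651 + 18*(-6*24)) = 112336 + (-651 + 18*(-144)) = 112336 + (-651 - 2592) = 112336 - 3243 = 109093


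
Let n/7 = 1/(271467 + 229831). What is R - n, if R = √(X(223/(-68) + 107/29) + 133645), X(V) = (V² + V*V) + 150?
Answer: -1/71614 + √520301164242/1972 ≈ 365.78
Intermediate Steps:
X(V) = 150 + 2*V² (X(V) = (V² + V²) + 150 = 2*V² + 150 = 150 + 2*V²)
n = 1/71614 (n = 7/(271467 + 229831) = 7/501298 = 7*(1/501298) = 1/71614 ≈ 1.3964e-5)
R = √520301164242/1972 (R = √((150 + 2*(223/(-68) + 107/29)²) + 133645) = √((150 + 2*(223*(-1/68) + 107*(1/29))²) + 133645) = √((150 + 2*(-223/68 + 107/29)²) + 133645) = √((150 + 2*(809/1972)²) + 133645) = √((150 + 2*(654481/3888784)) + 133645) = √((150 + 654481/1944392) + 133645) = √(292313281/1944392 + 133645) = √(260150582121/1944392) = √520301164242/1972 ≈ 365.78)
R - n = √520301164242/1972 - 1*1/71614 = √520301164242/1972 - 1/71614 = -1/71614 + √520301164242/1972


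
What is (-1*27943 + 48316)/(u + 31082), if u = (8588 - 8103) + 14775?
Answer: 20373/46342 ≈ 0.43962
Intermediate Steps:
u = 15260 (u = 485 + 14775 = 15260)
(-1*27943 + 48316)/(u + 31082) = (-1*27943 + 48316)/(15260 + 31082) = (-27943 + 48316)/46342 = 20373*(1/46342) = 20373/46342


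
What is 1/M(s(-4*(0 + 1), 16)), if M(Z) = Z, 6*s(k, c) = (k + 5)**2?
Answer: 6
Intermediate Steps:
s(k, c) = (5 + k)**2/6 (s(k, c) = (k + 5)**2/6 = (5 + k)**2/6)
1/M(s(-4*(0 + 1), 16)) = 1/((5 - 4*(0 + 1))**2/6) = 1/((5 - 4*1)**2/6) = 1/((5 - 4)**2/6) = 1/((1/6)*1**2) = 1/((1/6)*1) = 1/(1/6) = 6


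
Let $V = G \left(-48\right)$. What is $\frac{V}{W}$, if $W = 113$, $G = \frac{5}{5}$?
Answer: $- \frac{48}{113} \approx -0.42478$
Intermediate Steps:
$G = 1$ ($G = 5 \cdot \frac{1}{5} = 1$)
$V = -48$ ($V = 1 \left(-48\right) = -48$)
$\frac{V}{W} = - \frac{48}{113}$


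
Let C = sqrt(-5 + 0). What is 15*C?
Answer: 15*I*sqrt(5) ≈ 33.541*I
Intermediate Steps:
C = I*sqrt(5) (C = sqrt(-5) = I*sqrt(5) ≈ 2.2361*I)
15*C = 15*(I*sqrt(5)) = 15*I*sqrt(5)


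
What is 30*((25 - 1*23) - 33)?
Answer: -930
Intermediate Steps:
30*((25 - 1*23) - 33) = 30*((25 - 23) - 33) = 30*(2 - 33) = 30*(-31) = -930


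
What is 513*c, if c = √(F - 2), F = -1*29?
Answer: 513*I*√31 ≈ 2856.3*I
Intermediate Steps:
F = -29
c = I*√31 (c = √(-29 - 2) = √(-31) = I*√31 ≈ 5.5678*I)
513*c = 513*(I*√31) = 513*I*√31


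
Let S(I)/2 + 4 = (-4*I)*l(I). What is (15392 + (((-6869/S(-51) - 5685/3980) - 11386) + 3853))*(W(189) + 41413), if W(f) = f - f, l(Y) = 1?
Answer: 25845678081597/79600 ≈ 3.2469e+8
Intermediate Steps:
W(f) = 0
S(I) = -8 - 8*I (S(I) = -8 + 2*(-4*I*1) = -8 + 2*(-4*I) = -8 - 8*I)
(15392 + (((-6869/S(-51) - 5685/3980) - 11386) + 3853))*(W(189) + 41413) = (15392 + (((-6869/(-8 - 8*(-51)) - 5685/3980) - 11386) + 3853))*(0 + 41413) = (15392 + (((-6869/(-8 + 408) - 5685*1/3980) - 11386) + 3853))*41413 = (15392 + (((-6869/400 - 1137/796) - 11386) + 3853))*41413 = (15392 + ((-1480631/79600 - 11386) + 3853))*41413 = (15392 + (-907806231/79600 + 3853))*41413 = (15392 - 601107431/79600)*41413 = (624095769/79600)*41413 = 25845678081597/79600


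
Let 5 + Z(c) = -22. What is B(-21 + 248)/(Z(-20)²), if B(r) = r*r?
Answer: 51529/729 ≈ 70.684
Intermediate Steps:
Z(c) = -27 (Z(c) = -5 - 22 = -27)
B(r) = r²
B(-21 + 248)/(Z(-20)²) = (-21 + 248)²/((-27)²) = 227²/729 = 51529*(1/729) = 51529/729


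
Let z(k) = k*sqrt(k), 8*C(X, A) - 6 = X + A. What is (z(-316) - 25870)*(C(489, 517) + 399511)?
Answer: -10338622125 - 252570900*I*sqrt(79) ≈ -1.0339e+10 - 2.2449e+9*I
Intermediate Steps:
C(X, A) = 3/4 + A/8 + X/8 (C(X, A) = 3/4 + (X + A)/8 = 3/4 + (A + X)/8 = 3/4 + (A/8 + X/8) = 3/4 + A/8 + X/8)
z(k) = k**(3/2)
(z(-316) - 25870)*(C(489, 517) + 399511) = ((-316)**(3/2) - 25870)*((3/4 + (1/8)*517 + (1/8)*489) + 399511) = (-632*I*sqrt(79) - 25870)*((3/4 + 517/8 + 489/8) + 399511) = (-25870 - 632*I*sqrt(79))*(253/2 + 399511) = (-25870 - 632*I*sqrt(79))*(799275/2) = -10338622125 - 252570900*I*sqrt(79)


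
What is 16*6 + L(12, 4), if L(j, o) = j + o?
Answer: 112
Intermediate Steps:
16*6 + L(12, 4) = 16*6 + (12 + 4) = 96 + 16 = 112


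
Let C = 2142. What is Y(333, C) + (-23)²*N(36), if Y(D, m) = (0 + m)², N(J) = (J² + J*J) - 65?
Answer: 5924947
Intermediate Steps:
N(J) = -65 + 2*J² (N(J) = (J² + J²) - 65 = 2*J² - 65 = -65 + 2*J²)
Y(D, m) = m²
Y(333, C) + (-23)²*N(36) = 2142² + (-23)²*(-65 + 2*36²) = 4588164 + 529*(-65 + 2*1296) = 4588164 + 529*(-65 + 2592) = 4588164 + 529*2527 = 4588164 + 1336783 = 5924947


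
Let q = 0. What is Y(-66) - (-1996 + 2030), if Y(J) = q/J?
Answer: -34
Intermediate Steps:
Y(J) = 0 (Y(J) = 0/J = 0)
Y(-66) - (-1996 + 2030) = 0 - (-1996 + 2030) = 0 - 1*34 = 0 - 34 = -34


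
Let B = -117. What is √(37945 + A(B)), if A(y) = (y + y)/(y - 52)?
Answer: √6412939/13 ≈ 194.80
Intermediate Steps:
A(y) = 2*y/(-52 + y) (A(y) = (2*y)/(-52 + y) = 2*y/(-52 + y))
√(37945 + A(B)) = √(37945 + 2*(-117)/(-52 - 117)) = √(37945 + 2*(-117)/(-169)) = √(37945 + 2*(-117)*(-1/169)) = √(37945 + 18/13) = √(493303/13) = √6412939/13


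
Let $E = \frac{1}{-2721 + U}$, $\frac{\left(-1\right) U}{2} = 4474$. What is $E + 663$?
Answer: $\frac{7736546}{11669} \approx 663.0$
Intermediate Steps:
$U = -8948$ ($U = \left(-2\right) 4474 = -8948$)
$E = - \frac{1}{11669}$ ($E = \frac{1}{-2721 - 8948} = \frac{1}{-11669} = - \frac{1}{11669} \approx -8.5697 \cdot 10^{-5}$)
$E + 663 = - \frac{1}{11669} + 663 = \frac{7736546}{11669}$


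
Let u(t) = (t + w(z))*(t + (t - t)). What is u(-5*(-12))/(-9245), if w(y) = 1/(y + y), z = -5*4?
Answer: -7197/18490 ≈ -0.38924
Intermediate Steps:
z = -20
w(y) = 1/(2*y)
u(t) = t*(-1/40 + t) (u(t) = (t + (½)/(-20))*(t + (t - t)) = (t + (½)*(-1/20))*(t + 0) = (t - 1/40)*t = (-1/40 + t)*t = t*(-1/40 + t))
u(-5*(-12))/(-9245) = ((-5*(-12))*(-1/40 - 5*(-12)))/(-9245) = (60*(-1/40 + 60))*(-1/9245) = (60*(2399/40))*(-1/9245) = (7197/2)*(-1/9245) = -7197/18490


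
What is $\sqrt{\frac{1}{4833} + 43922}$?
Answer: $\frac{\sqrt{113991689499}}{1611} \approx 209.58$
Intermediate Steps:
$\sqrt{\frac{1}{4833} + 43922} = \sqrt{\frac{212275027}{4833}} = \frac{\sqrt{113991689499}}{1611}$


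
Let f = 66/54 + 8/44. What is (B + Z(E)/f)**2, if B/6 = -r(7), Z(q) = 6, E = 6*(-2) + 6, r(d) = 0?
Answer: 352836/19321 ≈ 18.262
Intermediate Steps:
f = 139/99 (f = 66*(1/54) + 8*(1/44) = 11/9 + 2/11 = 139/99 ≈ 1.4040)
E = -6 (E = -12 + 6 = -6)
B = 0 (B = 6*(-1*0) = 6*0 = 0)
(B + Z(E)/f)**2 = (0 + 6/(139/99))**2 = (0 + 6*(99/139))**2 = (0 + 594/139)**2 = (594/139)**2 = 352836/19321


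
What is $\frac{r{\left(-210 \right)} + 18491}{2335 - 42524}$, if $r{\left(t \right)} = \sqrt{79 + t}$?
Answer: $- \frac{18491}{40189} - \frac{i \sqrt{131}}{40189} \approx -0.4601 - 0.00028479 i$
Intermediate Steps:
$\frac{r{\left(-210 \right)} + 18491}{2335 - 42524} = \frac{\sqrt{79 - 210} + 18491}{2335 - 42524} = \frac{\sqrt{-131} + 18491}{-40189} = \left(i \sqrt{131} + 18491\right) \left(- \frac{1}{40189}\right) = \left(18491 + i \sqrt{131}\right) \left(- \frac{1}{40189}\right) = - \frac{18491}{40189} - \frac{i \sqrt{131}}{40189}$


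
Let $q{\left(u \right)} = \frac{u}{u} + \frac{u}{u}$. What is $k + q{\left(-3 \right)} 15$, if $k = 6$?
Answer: $36$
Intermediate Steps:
$q{\left(u \right)} = 2$ ($q{\left(u \right)} = 1 + 1 = 2$)
$k + q{\left(-3 \right)} 15 = 6 + 2 \cdot 15 = 6 + 30 = 36$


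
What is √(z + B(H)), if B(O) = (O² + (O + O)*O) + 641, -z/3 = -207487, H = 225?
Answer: √774977 ≈ 880.33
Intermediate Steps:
z = 622461 (z = -3*(-207487) = 622461)
B(O) = 641 + 3*O² (B(O) = (O² + (2*O)*O) + 641 = (O² + 2*O²) + 641 = 3*O² + 641 = 641 + 3*O²)
√(z + B(H)) = √(622461 + (641 + 3*225²)) = √(622461 + (641 + 3*50625)) = √(622461 + (641 + 151875)) = √(622461 + 152516) = √774977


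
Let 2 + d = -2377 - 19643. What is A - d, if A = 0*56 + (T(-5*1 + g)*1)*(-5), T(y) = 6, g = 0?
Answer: 21992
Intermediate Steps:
d = -22022 (d = -2 + (-2377 - 19643) = -2 - 22020 = -22022)
A = -30 (A = 0*56 + (6*1)*(-5) = 0 + 6*(-5) = 0 - 30 = -30)
A - d = -30 - 1*(-22022) = -30 + 22022 = 21992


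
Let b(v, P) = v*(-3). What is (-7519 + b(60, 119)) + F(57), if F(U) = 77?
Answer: -7622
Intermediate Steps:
b(v, P) = -3*v
(-7519 + b(60, 119)) + F(57) = (-7519 - 3*60) + 77 = (-7519 - 180) + 77 = -7699 + 77 = -7622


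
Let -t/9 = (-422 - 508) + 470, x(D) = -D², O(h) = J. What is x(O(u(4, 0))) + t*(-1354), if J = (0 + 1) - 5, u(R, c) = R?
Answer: -5605576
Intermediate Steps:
J = -4 (J = 1 - 5 = -4)
O(h) = -4
t = 4140 (t = -9*((-422 - 508) + 470) = -9*(-930 + 470) = -9*(-460) = 4140)
x(O(u(4, 0))) + t*(-1354) = -1*(-4)² + 4140*(-1354) = -1*16 - 5605560 = -16 - 5605560 = -5605576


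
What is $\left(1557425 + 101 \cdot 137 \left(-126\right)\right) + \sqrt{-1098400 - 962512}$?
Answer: $-186037 + 4 i \sqrt{128807} \approx -1.8604 \cdot 10^{5} + 1435.6 i$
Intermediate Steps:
$\left(1557425 + 101 \cdot 137 \left(-126\right)\right) + \sqrt{-1098400 - 962512} = \left(1557425 + 13837 \left(-126\right)\right) + \sqrt{-2060912} = \left(1557425 - 1743462\right) + 4 i \sqrt{128807} = -186037 + 4 i \sqrt{128807}$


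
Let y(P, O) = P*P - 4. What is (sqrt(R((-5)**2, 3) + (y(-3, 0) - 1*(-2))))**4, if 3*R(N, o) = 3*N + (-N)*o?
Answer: 49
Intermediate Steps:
y(P, O) = -4 + P**2 (y(P, O) = P**2 - 4 = -4 + P**2)
R(N, o) = N - N*o/3 (R(N, o) = (3*N + (-N)*o)/3 = (3*N - N*o)/3 = N - N*o/3)
(sqrt(R((-5)**2, 3) + (y(-3, 0) - 1*(-2))))**4 = (sqrt((1/3)*(-5)**2*(3 - 1*3) + ((-4 + (-3)**2) - 1*(-2))))**4 = (sqrt((1/3)*25*(3 - 3) + ((-4 + 9) + 2)))**4 = (sqrt((1/3)*25*0 + (5 + 2)))**4 = (sqrt(0 + 7))**4 = (sqrt(7))**4 = 49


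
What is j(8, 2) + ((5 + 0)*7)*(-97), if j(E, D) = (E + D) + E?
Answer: -3377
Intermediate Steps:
j(E, D) = D + 2*E (j(E, D) = (D + E) + E = D + 2*E)
j(8, 2) + ((5 + 0)*7)*(-97) = (2 + 2*8) + ((5 + 0)*7)*(-97) = (2 + 16) + (5*7)*(-97) = 18 + 35*(-97) = 18 - 3395 = -3377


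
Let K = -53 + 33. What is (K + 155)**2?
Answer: 18225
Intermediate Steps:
K = -20
(K + 155)**2 = (-20 + 155)**2 = 135**2 = 18225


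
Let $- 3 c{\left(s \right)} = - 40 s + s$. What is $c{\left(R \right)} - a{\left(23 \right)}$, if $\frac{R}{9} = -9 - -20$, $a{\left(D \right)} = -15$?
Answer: $1302$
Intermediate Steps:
$R = 99$ ($R = 9 \left(-9 - -20\right) = 9 \left(-9 + 20\right) = 9 \cdot 11 = 99$)
$c{\left(s \right)} = 13 s$ ($c{\left(s \right)} = - \frac{- 40 s + s}{3} = - \frac{\left(-39\right) s}{3} = 13 s$)
$c{\left(R \right)} - a{\left(23 \right)} = 13 \cdot 99 - -15 = 1287 + 15 = 1302$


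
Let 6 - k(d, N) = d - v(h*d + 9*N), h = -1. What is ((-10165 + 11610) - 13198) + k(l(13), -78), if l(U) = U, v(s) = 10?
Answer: -11750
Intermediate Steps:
k(d, N) = 16 - d (k(d, N) = 6 - (d - 1*10) = 6 - (d - 10) = 6 - (-10 + d) = 6 + (10 - d) = 16 - d)
((-10165 + 11610) - 13198) + k(l(13), -78) = ((-10165 + 11610) - 13198) + (16 - 1*13) = (1445 - 13198) + (16 - 13) = -11753 + 3 = -11750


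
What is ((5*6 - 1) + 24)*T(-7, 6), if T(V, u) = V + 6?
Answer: -53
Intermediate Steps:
T(V, u) = 6 + V
((5*6 - 1) + 24)*T(-7, 6) = ((5*6 - 1) + 24)*(6 - 7) = ((30 - 1) + 24)*(-1) = (29 + 24)*(-1) = 53*(-1) = -53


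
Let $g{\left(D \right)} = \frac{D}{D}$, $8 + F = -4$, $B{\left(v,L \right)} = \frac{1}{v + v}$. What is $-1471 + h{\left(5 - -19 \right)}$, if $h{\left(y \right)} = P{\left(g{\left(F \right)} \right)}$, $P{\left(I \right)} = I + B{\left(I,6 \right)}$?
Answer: $- \frac{2939}{2} \approx -1469.5$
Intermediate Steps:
$B{\left(v,L \right)} = \frac{1}{2 v}$
$F = -12$ ($F = -8 - 4 = -12$)
$g{\left(D \right)} = 1$
$P{\left(I \right)} = I + \frac{1}{2 I}$
$h{\left(y \right)} = \frac{3}{2}$ ($h{\left(y \right)} = 1 + \frac{1}{2 \cdot 1} = 1 + \frac{1}{2} \cdot 1 = 1 + \frac{1}{2} = \frac{3}{2}$)
$-1471 + h{\left(5 - -19 \right)} = -1471 + \frac{3}{2} = - \frac{2939}{2}$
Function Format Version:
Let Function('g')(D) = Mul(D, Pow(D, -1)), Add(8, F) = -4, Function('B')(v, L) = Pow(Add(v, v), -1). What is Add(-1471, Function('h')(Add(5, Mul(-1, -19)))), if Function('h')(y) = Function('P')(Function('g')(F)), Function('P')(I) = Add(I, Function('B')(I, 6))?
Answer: Rational(-2939, 2) ≈ -1469.5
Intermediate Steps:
Function('B')(v, L) = Mul(Rational(1, 2), Pow(v, -1)) (Function('B')(v, L) = Pow(Mul(2, v), -1) = Mul(Rational(1, 2), Pow(v, -1)))
F = -12 (F = Add(-8, -4) = -12)
Function('g')(D) = 1
Function('P')(I) = Add(I, Mul(Rational(1, 2), Pow(I, -1)))
Function('h')(y) = Rational(3, 2) (Function('h')(y) = Add(1, Mul(Rational(1, 2), Pow(1, -1))) = Add(1, Mul(Rational(1, 2), 1)) = Add(1, Rational(1, 2)) = Rational(3, 2))
Add(-1471, Function('h')(Add(5, Mul(-1, -19)))) = Add(-1471, Rational(3, 2)) = Rational(-2939, 2)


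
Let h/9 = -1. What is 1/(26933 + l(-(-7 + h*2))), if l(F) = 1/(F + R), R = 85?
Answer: 110/2962631 ≈ 3.7129e-5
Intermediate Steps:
h = -9 (h = 9*(-1) = -9)
l(F) = 1/(85 + F) (l(F) = 1/(F + 85) = 1/(85 + F))
1/(26933 + l(-(-7 + h*2))) = 1/(26933 + 1/(85 - (-7 - 9*2))) = 1/(26933 + 1/(85 - (-7 - 18))) = 1/(26933 + 1/(85 - 1*(-25))) = 1/(26933 + 1/(85 + 25)) = 1/(26933 + 1/110) = 1/(2962631/110) = 110/2962631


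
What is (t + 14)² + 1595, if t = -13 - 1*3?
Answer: 1599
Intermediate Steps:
t = -16 (t = -13 - 3 = -16)
(t + 14)² + 1595 = (-16 + 14)² + 1595 = (-2)² + 1595 = 4 + 1595 = 1599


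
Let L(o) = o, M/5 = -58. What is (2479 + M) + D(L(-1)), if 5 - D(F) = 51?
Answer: 2143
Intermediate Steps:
M = -290 (M = 5*(-58) = -290)
D(F) = -46 (D(F) = 5 - 1*51 = 5 - 51 = -46)
(2479 + M) + D(L(-1)) = (2479 - 290) - 46 = 2189 - 46 = 2143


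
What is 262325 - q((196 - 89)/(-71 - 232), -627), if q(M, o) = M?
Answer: 79484582/303 ≈ 2.6233e+5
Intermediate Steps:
262325 - q((196 - 89)/(-71 - 232), -627) = 262325 - (196 - 89)/(-71 - 232) = 262325 - 107/(-303) = 262325 - 107*(-1)/303 = 262325 - 1*(-107/303) = 262325 + 107/303 = 79484582/303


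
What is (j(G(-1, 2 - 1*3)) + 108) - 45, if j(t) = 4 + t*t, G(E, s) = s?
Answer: 68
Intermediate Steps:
j(t) = 4 + t²
(j(G(-1, 2 - 1*3)) + 108) - 45 = ((4 + (2 - 1*3)²) + 108) - 45 = ((4 + (2 - 3)²) + 108) - 45 = ((4 + (-1)²) + 108) - 45 = ((4 + 1) + 108) - 45 = (5 + 108) - 45 = 113 - 45 = 68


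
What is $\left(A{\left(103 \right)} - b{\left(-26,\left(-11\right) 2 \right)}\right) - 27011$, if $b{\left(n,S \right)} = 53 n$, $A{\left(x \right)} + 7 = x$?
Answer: $-25537$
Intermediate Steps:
$A{\left(x \right)} = -7 + x$
$\left(A{\left(103 \right)} - b{\left(-26,\left(-11\right) 2 \right)}\right) - 27011 = \left(\left(-7 + 103\right) - 53 \left(-26\right)\right) - 27011 = \left(96 - -1378\right) - 27011 = \left(96 + 1378\right) - 27011 = 1474 - 27011 = -25537$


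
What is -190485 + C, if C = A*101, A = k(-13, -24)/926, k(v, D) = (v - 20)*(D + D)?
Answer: -88114563/463 ≈ -1.9031e+5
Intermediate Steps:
k(v, D) = 2*D*(-20 + v) (k(v, D) = (-20 + v)*(2*D) = 2*D*(-20 + v))
A = 792/463 (A = (2*(-24)*(-20 - 13))/926 = (2*(-24)*(-33))*(1/926) = 1584*(1/926) = 792/463 ≈ 1.7106)
C = 79992/463 (C = (792/463)*101 = 79992/463 ≈ 172.77)
-190485 + C = -190485 + 79992/463 = -88114563/463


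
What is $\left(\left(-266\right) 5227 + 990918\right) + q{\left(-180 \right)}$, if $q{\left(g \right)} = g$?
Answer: $-399644$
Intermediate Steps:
$\left(\left(-266\right) 5227 + 990918\right) + q{\left(-180 \right)} = \left(\left(-266\right) 5227 + 990918\right) - 180 = \left(-1390382 + 990918\right) - 180 = -399464 - 180 = -399644$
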